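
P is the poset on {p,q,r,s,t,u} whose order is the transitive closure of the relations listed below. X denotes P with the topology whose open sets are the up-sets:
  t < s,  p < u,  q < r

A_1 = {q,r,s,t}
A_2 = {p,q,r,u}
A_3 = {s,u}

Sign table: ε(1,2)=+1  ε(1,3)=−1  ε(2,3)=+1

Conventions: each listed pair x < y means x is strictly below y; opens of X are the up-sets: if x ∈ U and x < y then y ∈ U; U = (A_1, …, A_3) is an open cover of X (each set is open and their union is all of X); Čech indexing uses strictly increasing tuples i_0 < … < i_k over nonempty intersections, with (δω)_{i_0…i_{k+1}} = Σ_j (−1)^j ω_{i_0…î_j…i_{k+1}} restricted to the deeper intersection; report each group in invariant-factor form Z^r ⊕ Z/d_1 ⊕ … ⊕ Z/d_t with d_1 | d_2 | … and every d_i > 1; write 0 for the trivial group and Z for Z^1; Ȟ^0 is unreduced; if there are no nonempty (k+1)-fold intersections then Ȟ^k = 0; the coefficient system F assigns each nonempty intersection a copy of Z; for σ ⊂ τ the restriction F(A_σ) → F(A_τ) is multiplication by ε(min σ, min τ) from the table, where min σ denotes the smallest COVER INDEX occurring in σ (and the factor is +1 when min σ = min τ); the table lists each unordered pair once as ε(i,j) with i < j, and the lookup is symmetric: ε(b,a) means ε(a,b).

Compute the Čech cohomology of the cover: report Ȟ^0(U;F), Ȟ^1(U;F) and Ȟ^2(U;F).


Ȟ^0(U;F) ≅ 0; Ȟ^1(U;F) ≅ Z/2; Ȟ^2(U;F) ≅ 0

intersection data:
  A12={q,r} A13={s} A23={u}
C dims 3,3; δ0: rk 3, SNF 1^2·2
Ȟ^0 = (3 − 3) − 0 = 0, so Ȟ^0 ≅ 0
Ȟ^1 = (3 − 0) − 3 = 0 plus torsion [2], so Ȟ^1 ≅ Z/2
Ȟ^2 = (0 − 0) − 0 = 0, so Ȟ^2 ≅ 0


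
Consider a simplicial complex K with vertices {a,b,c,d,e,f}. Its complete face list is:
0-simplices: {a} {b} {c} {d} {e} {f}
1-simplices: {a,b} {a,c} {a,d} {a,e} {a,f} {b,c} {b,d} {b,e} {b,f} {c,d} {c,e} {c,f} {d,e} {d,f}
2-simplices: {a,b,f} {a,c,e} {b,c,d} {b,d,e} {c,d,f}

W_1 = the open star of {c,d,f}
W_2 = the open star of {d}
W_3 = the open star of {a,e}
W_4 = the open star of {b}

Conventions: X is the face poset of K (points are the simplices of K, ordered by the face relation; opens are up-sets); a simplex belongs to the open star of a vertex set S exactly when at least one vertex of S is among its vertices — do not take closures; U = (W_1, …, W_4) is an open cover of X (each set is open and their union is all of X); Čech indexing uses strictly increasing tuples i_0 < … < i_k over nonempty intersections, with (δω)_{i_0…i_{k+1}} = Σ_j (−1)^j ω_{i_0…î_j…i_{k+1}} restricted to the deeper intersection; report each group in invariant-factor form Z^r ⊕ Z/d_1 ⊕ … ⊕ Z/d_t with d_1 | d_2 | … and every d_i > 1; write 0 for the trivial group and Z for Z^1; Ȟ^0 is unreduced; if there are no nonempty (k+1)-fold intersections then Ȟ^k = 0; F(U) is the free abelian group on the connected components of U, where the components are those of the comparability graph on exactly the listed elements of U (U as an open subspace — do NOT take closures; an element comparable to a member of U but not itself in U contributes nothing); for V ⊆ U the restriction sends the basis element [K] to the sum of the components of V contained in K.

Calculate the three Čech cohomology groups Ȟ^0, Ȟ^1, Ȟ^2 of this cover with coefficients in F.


nerve simplices:
  W1={{c},{d},{f},{a,c},{a,d},{a,f},{b,c},{b,d},{b,f},{c,d},{c,e},{c,f},{d,e},{d,f},{a,b,f},{a,c,e},{b,c,d},{b,d,e},{c,d,f}} W2={{d},{a,d},{b,d},{c,d},{d,e},{d,f},{b,c,d},{b,d,e},{c,d,f}} W3={{a},{e},{a,b},{a,c},{a,d},{a,e},{a,f},{b,e},{c,e},{d,e},{a,b,f},{a,c,e},{b,d,e}} W4={{b},{a,b},{b,c},{b,d},{b,e},{b,f},{a,b,f},{b,c,d},{b,d,e}}
  W12={{d},{a,d},{b,d},{c,d},{d,e},{d,f},{b,c,d},{b,d,e},{c,d,f}} W13={{a,c},{a,d},{a,f},{c,e},{d,e},{a,b,f},{a,c,e},{b,d,e}} W14={{b,c},{b,d},{b,f},{a,b,f},{b,c,d},{b,d,e}} W23={{a,d},{d,e},{b,d,e}} W24={{b,d},{b,c,d},{b,d,e}} W34={{a,b},{b,e},{a,b,f},{b,d,e}}
  W123={{a,d},{d,e},{b,d,e}} W124={{b,d},{b,c,d},{b,d,e}} W134={{a,b,f},{b,d,e}} W234={{b,d,e}}
  W1234={{b,d,e}}
components per intersection:
  W1: {{c},{d},{f},{a,c},{a,d},{a,f},{b,c},{b,d},{b,f},{c,d},{c,e},{c,f},{d,e},{d,f},{a,b,f},{a,c,e},{b,c,d},{b,d,e},{c,d,f}}
  W2: {{d},{a,d},{b,d},{c,d},{d,e},{d,f},{b,c,d},{b,d,e},{c,d,f}}
  W3: {{a},{e},{a,b},{a,c},{a,d},{a,e},{a,f},{b,e},{c,e},{d,e},{a,b,f},{a,c,e},{b,d,e}}
  W4: {{b},{a,b},{b,c},{b,d},{b,e},{b,f},{a,b,f},{b,c,d},{b,d,e}}
  W12: {{d},{a,d},{b,d},{c,d},{d,e},{d,f},{b,c,d},{b,d,e},{c,d,f}}
  W13: {{a,c},{c,e},{a,c,e}} {{a,d}} {{a,f},{a,b,f}} {{d,e},{b,d,e}}
  W14: {{b,c},{b,d},{b,c,d},{b,d,e}} {{b,f},{a,b,f}}
  W23: {{a,d}} {{d,e},{b,d,e}}
  W24: {{b,d},{b,c,d},{b,d,e}}
  W34: {{a,b},{a,b,f}} {{b,e},{b,d,e}}
  W123: {{a,d}} {{d,e},{b,d,e}}
  W124: {{b,d},{b,c,d},{b,d,e}}
  W134: {{a,b,f}} {{b,d,e}}
  W234: {{b,d,e}}
  W1234: {{b,d,e}}
C dims 4,12,6,1; δ0: rk 3, SNF 1^3; δ1: rk 5, SNF 1^5; δ2: rk 1, SNF 1^1
degree 0: 4−3−0 = 1 → Ȟ^0 ≅ Z
degree 1: 12−5−3 = 4 → Ȟ^1 ≅ Z^4
degree 2: 6−1−5 = 0 → Ȟ^2 ≅ 0

Ȟ^0 ≅ Z, Ȟ^1 ≅ Z^4, Ȟ^2 ≅ 0


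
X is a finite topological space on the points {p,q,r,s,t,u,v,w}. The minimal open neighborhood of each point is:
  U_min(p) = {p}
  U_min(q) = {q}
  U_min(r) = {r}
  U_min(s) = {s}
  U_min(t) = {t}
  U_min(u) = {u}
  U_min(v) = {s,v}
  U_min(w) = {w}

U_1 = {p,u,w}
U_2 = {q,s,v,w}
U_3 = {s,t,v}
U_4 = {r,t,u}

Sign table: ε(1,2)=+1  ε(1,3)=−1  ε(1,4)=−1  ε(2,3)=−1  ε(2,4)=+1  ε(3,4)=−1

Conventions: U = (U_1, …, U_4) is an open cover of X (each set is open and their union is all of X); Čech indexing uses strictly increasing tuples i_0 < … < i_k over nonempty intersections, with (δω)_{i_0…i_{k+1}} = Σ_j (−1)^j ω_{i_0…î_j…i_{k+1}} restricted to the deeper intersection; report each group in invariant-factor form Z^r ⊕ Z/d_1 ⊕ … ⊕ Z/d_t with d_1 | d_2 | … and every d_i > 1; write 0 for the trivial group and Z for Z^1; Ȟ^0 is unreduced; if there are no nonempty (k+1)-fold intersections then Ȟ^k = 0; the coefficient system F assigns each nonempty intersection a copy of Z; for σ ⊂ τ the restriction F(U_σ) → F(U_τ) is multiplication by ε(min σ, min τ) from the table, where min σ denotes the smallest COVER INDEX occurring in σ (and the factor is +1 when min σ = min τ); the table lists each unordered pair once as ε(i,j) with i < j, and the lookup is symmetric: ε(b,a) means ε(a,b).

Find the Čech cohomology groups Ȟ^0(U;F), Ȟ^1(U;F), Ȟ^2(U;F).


Ȟ^0 = 0, Ȟ^1 = Z/2, Ȟ^2 = 0

nonempty intersections:
  U12={w} U14={u} U23={s,v} U34={t}
C dims 4,4; δ0: rk 4, SNF 1^3·2
Ȟ^0: (4−4)−0=0 ⇒ 0
Ȟ^1: (4−0)−4=0 plus torsion [2] ⇒ Z/2
Ȟ^2: (0−0)−0=0 ⇒ 0


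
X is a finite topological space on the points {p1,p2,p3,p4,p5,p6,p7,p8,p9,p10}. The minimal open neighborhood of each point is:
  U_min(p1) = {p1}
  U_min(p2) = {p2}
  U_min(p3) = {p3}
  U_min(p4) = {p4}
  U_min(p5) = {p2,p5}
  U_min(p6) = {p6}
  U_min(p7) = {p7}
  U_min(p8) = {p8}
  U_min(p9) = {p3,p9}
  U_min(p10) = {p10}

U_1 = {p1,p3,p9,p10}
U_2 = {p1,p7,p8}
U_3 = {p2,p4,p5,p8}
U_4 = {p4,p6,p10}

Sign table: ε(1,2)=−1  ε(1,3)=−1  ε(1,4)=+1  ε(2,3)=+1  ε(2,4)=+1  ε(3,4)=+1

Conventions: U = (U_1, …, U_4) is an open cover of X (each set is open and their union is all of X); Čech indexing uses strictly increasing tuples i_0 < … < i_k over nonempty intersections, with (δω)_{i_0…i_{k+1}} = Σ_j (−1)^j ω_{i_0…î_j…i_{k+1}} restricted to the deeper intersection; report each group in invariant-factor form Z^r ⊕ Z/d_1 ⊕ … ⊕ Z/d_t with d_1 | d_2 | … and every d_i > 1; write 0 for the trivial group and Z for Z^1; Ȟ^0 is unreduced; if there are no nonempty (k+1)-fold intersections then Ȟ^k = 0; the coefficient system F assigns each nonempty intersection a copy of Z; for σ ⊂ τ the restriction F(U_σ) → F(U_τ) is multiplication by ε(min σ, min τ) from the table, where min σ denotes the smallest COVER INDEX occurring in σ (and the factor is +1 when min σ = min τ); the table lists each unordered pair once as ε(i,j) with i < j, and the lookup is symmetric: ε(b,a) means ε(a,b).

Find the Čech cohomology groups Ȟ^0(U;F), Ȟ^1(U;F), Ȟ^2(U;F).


Ȟ^0 = 0; Ȟ^1 = Z/2; Ȟ^2 = 0

intersection data:
  U12={p1} U14={p10} U23={p8} U34={p4}
C dims 4,4; δ0: rk 4, SNF 1^3·2
Ȟ^0 = (4 − 4) − 0 = 0, so Ȟ^0 ≅ 0
Ȟ^1 = (4 − 0) − 4 = 0 plus torsion [2], so Ȟ^1 ≅ Z/2
Ȟ^2 = (0 − 0) − 0 = 0, so Ȟ^2 ≅ 0


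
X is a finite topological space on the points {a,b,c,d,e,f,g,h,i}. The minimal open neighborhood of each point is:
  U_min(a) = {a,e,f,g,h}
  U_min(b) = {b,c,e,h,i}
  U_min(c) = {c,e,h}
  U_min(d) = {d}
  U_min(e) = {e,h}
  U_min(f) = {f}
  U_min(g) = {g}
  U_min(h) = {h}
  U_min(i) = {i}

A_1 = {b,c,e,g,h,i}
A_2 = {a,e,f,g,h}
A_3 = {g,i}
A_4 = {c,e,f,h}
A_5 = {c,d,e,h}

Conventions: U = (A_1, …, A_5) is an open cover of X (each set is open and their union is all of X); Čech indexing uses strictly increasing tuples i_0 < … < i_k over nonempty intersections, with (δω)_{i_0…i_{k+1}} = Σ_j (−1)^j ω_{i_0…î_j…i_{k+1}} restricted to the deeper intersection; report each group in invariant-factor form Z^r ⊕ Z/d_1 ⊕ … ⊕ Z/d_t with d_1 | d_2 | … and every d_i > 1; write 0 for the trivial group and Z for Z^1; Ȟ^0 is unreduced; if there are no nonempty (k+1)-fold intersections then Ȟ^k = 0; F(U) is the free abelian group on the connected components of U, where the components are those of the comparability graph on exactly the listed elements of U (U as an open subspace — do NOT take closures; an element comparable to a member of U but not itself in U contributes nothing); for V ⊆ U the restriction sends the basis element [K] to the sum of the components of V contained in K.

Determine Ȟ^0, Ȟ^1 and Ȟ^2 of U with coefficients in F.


cover nerve:
  A12={e,g,h} A13={g,i} A14={c,e,h} A15={c,e,h} A23={g} A24={e,f,h} A25={e,h} A45={c,e,h}
  A123={g} A124={e,h} A125={e,h} A145={c,e,h} A245={e,h}
  A1245={e,h}
components per intersection:
  A1: {b,c,e,h,i} {g}
  A2: {a,e,f,g,h}
  A3: {g} {i}
  A4: {c,e,h} {f}
  A5: {c,e,h} {d}
  A12: {e,h} {g}
  A13: {g} {i}
  A14: {c,e,h}
  A15: {c,e,h}
  A23: {g}
  A24: {e,h} {f}
  A25: {e,h}
  A45: {c,e,h}
  A123: {g}
  A124: {e,h}
  A125: {e,h}
  A145: {c,e,h}
  A245: {e,h}
  A1245: {e,h}
C dims 9,11,5,1; δ0: rk 7, SNF 1^7; δ1: rk 4, SNF 1^4; δ2: rk 1, SNF 1^1
Ȟ^0: (9−7)−0=2 ⇒ Z^2
Ȟ^1: (11−4)−7=0 ⇒ 0
Ȟ^2: (5−1)−4=0 ⇒ 0

Ȟ^0 = Z^2, Ȟ^1 = 0 and Ȟ^2 = 0


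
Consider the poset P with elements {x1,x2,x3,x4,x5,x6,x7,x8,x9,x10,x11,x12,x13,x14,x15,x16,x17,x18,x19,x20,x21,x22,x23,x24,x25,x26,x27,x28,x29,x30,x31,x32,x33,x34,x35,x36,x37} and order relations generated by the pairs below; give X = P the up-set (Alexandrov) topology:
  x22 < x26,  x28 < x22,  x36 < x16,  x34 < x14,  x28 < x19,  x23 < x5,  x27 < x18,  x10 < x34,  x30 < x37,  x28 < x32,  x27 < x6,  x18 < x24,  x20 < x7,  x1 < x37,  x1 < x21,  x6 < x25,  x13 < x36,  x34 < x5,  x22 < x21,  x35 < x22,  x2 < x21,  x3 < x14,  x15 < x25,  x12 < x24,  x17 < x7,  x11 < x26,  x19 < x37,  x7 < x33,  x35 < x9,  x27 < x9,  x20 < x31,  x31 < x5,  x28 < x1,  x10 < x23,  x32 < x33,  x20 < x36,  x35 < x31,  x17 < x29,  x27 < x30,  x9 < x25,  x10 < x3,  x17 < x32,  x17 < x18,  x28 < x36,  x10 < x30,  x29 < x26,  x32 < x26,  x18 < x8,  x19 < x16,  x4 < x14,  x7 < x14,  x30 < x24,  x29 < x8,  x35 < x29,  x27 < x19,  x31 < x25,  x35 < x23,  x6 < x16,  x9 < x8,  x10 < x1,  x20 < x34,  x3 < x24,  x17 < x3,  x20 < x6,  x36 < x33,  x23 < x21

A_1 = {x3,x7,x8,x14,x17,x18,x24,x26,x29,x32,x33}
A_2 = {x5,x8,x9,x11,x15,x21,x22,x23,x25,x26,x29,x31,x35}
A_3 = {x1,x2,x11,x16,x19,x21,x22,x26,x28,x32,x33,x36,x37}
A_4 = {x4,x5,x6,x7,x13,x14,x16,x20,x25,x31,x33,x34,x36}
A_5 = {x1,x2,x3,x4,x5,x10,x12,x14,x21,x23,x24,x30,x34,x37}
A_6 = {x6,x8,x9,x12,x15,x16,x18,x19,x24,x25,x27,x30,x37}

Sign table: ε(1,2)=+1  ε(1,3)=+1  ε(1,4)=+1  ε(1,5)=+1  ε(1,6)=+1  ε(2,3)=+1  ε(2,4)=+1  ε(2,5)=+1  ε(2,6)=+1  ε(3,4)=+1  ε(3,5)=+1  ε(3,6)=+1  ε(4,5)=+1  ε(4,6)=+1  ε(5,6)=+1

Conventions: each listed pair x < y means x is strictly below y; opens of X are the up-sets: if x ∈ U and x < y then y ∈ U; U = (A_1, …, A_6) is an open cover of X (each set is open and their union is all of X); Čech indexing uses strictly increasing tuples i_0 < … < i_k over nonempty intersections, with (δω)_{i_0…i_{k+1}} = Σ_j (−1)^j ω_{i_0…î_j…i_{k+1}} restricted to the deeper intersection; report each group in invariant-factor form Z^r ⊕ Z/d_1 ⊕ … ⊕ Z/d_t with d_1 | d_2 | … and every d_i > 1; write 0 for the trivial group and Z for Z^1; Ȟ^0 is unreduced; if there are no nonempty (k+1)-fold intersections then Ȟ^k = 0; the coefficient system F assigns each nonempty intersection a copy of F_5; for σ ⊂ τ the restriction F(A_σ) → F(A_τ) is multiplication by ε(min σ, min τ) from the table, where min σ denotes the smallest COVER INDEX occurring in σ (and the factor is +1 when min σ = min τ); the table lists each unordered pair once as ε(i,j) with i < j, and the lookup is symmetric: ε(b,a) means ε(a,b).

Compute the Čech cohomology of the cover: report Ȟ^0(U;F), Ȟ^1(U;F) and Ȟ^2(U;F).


cover nerve:
  A12={x8,x26,x29} A13={x26,x32,x33} A14={x7,x14,x33} A15={x3,x14,x24} A16={x8,x18,x24} A23={x11,x21,x22,x26} A24={x5,x25,x31} A25={x5,x21,x23} A26={x8,x9,x15,x25} A34={x16,x33,x36} A35={x1,x2,x21,x37} A36={x16,x19,x37} A45={x4,x5,x14,x34} A46={x6,x16,x25} A56={x12,x24,x30,x37}
  A123={x26} A126={x8} A134={x33} A145={x14} A156={x24} A235={x21} A245={x5} A246={x25} A346={x16} A356={x37}
C dims 6,15,10; δ0: rk_F5 5; δ1: rk_F5 10
Ȟ^0: (6−5)−0=1 ⇒ Z/5
Ȟ^1: (15−10)−5=0 ⇒ 0
Ȟ^2: (10−0)−10=0 ⇒ 0

Ȟ^0(U;F) ≅ Z/5; Ȟ^1(U;F) ≅ 0; Ȟ^2(U;F) ≅ 0


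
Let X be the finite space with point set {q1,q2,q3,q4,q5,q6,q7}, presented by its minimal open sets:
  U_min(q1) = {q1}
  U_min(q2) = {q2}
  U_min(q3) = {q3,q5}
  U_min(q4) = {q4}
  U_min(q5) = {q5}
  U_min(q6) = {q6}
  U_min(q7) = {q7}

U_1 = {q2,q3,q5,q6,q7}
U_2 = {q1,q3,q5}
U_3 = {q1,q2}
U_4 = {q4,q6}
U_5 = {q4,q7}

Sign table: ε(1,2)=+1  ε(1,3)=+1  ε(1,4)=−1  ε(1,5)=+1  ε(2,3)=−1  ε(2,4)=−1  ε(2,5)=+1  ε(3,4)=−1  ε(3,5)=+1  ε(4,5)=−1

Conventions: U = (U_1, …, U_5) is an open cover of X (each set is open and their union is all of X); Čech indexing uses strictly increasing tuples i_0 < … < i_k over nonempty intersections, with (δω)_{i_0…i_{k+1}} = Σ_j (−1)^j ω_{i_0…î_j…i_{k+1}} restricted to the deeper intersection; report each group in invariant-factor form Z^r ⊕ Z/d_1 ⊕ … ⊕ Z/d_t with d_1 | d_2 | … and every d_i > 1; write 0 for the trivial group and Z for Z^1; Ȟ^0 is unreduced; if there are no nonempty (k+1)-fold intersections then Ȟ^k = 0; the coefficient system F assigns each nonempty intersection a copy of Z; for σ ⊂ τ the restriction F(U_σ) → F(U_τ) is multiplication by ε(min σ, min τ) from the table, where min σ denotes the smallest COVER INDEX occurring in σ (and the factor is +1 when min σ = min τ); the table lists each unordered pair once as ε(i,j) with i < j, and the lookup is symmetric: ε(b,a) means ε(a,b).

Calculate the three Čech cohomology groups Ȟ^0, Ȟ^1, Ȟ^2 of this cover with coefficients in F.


Ȟ^0 ≅ 0; Ȟ^1 ≅ Z ⊕ Z/2; Ȟ^2 ≅ 0

nonempty intersections:
  U12={q3,q5} U13={q2} U14={q6} U15={q7} U23={q1} U45={q4}
C dims 5,6; δ0: rk 5, SNF 1^4·2
Ȟ^0: (5−5)−0=0 ⇒ 0
Ȟ^1: (6−0)−5=1 plus torsion [2] ⇒ Z ⊕ Z/2
Ȟ^2: (0−0)−0=0 ⇒ 0


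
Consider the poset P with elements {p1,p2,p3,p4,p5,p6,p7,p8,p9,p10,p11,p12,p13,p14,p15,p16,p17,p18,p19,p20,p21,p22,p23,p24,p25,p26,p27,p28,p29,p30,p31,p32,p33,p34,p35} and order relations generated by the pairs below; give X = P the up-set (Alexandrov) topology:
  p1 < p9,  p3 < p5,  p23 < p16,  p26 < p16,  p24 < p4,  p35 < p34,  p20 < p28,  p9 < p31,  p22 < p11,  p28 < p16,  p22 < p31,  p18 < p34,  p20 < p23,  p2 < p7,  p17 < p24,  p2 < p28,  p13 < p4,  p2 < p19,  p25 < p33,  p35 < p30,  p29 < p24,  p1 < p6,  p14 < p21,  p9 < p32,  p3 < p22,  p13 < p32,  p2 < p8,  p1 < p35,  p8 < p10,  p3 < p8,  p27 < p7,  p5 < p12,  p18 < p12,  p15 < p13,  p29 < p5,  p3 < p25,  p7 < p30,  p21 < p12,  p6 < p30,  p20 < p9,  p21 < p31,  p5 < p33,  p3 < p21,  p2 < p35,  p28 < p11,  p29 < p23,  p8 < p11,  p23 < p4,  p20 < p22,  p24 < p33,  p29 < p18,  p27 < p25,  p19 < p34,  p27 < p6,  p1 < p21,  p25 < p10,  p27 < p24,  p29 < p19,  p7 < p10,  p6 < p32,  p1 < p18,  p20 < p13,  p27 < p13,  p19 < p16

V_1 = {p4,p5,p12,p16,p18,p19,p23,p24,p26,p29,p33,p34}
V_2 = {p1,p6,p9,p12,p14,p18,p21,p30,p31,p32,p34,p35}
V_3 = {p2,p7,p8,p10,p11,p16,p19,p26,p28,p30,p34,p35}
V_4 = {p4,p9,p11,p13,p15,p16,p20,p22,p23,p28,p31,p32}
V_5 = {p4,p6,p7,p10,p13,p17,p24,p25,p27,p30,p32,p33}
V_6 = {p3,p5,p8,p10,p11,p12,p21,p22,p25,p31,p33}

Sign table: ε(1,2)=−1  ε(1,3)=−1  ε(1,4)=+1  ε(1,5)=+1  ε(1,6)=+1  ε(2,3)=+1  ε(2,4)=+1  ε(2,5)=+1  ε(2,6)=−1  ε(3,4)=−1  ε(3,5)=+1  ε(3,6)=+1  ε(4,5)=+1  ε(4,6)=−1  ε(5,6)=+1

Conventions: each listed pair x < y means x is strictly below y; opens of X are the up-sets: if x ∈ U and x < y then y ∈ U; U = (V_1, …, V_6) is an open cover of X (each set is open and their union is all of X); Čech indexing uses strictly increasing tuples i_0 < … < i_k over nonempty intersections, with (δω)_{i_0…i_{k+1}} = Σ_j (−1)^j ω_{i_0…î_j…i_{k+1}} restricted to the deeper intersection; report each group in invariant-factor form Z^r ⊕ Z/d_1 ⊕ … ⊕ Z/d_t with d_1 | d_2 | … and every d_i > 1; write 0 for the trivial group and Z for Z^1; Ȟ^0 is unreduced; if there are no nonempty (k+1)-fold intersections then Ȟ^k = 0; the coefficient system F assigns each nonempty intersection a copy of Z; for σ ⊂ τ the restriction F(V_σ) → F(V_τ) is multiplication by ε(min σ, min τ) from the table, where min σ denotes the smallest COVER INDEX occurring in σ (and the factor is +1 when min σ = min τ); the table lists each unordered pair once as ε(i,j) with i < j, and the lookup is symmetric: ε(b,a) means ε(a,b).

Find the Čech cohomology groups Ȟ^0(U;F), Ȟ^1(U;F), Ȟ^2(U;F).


Ȟ^0 = 0, Ȟ^1 = Z/2, Ȟ^2 = Z

nerve of the cover:
  V12={p12,p18,p34} V13={p16,p19,p26,p34} V14={p4,p16,p23} V15={p4,p24,p33} V16={p5,p12,p33} V23={p30,p34,p35} V24={p9,p31,p32} V25={p6,p30,p32} V26={p12,p21,p31} V34={p11,p16,p28} V35={p7,p10,p30} V36={p8,p10,p11} V45={p4,p13,p32} V46={p11,p22,p31} V56={p10,p25,p33}
  V123={p34} V126={p12} V134={p16} V145={p4} V156={p33} V235={p30} V245={p32} V246={p31} V346={p11} V356={p10}
C dims 6,15,10; δ0: rk 6, SNF 1^5·2; δ1: rk 9, SNF 1^9
Ȟ^0 = (6 − 6) − 0 = 0, so Ȟ^0 ≅ 0
Ȟ^1 = (15 − 9) − 6 = 0 plus torsion [2], so Ȟ^1 ≅ Z/2
Ȟ^2 = (10 − 0) − 9 = 1, so Ȟ^2 ≅ Z


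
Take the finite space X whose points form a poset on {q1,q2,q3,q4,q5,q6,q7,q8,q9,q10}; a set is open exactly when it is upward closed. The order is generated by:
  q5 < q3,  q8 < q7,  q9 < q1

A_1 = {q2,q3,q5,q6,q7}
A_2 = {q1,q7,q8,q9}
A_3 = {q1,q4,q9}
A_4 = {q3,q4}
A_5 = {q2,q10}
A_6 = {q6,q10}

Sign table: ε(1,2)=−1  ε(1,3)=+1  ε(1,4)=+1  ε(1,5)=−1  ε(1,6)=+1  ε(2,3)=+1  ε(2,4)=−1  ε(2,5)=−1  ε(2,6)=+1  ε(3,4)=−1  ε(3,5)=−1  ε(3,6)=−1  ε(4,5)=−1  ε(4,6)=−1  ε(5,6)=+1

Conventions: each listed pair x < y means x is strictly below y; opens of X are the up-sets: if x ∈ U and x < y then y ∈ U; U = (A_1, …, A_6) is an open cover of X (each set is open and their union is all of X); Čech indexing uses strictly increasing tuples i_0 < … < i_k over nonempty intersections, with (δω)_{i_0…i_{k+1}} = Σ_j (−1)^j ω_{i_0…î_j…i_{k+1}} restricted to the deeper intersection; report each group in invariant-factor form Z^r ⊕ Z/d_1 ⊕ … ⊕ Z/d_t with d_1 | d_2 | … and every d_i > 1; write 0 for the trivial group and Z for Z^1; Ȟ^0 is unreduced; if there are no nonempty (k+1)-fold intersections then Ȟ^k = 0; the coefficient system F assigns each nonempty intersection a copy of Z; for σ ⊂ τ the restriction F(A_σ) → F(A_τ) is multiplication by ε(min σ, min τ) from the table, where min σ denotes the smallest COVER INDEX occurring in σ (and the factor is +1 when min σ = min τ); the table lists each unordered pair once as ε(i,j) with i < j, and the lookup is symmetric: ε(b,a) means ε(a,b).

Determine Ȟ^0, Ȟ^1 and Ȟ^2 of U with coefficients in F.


Ȟ^0 = 0; Ȟ^1 = Z ⊕ Z/2; Ȟ^2 = 0

cover nerve:
  A12={q7} A14={q3} A15={q2} A16={q6} A23={q1,q9} A34={q4} A56={q10}
C dims 6,7; δ0: rk 6, SNF 1^5·2
Ȟ^0: (6−6)−0=0 ⇒ 0
Ȟ^1: (7−0)−6=1 plus torsion [2] ⇒ Z ⊕ Z/2
Ȟ^2: (0−0)−0=0 ⇒ 0


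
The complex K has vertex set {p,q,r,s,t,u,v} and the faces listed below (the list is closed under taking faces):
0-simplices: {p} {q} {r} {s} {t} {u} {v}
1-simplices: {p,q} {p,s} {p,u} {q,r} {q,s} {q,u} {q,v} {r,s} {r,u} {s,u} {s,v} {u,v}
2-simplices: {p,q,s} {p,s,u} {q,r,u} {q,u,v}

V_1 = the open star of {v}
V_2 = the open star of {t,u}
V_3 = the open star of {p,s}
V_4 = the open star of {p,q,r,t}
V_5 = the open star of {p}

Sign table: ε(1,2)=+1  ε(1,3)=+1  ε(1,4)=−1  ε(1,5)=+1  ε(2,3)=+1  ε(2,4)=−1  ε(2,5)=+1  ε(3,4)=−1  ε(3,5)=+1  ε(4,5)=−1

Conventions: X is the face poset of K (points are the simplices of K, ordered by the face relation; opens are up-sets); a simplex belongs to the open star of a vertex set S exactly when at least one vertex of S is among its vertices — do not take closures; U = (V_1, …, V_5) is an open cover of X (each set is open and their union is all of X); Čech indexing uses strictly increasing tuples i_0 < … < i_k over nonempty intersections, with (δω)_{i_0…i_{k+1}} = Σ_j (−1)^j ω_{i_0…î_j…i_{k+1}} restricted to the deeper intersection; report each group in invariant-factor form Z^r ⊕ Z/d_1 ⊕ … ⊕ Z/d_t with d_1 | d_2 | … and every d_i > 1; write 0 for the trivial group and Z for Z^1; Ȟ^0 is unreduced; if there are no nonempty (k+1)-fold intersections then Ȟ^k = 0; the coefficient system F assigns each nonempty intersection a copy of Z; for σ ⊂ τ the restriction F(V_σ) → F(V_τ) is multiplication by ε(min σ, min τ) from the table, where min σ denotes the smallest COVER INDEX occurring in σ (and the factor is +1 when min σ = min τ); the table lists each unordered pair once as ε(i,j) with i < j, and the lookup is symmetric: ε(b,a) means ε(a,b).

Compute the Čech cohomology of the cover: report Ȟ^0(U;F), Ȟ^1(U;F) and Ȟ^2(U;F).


nonempty overlaps:
  V1={{v},{q,v},{s,v},{u,v},{q,u,v}} V2={{t},{u},{p,u},{q,u},{r,u},{s,u},{u,v},{p,s,u},{q,r,u},{q,u,v}} V3={{p},{s},{p,q},{p,s},{p,u},{q,s},{r,s},{s,u},{s,v},{p,q,s},{p,s,u}} V4={{p},{q},{r},{t},{p,q},{p,s},{p,u},{q,r},{q,s},{q,u},{q,v},{r,s},{r,u},{p,q,s},{p,s,u},{q,r,u},{q,u,v}} V5={{p},{p,q},{p,s},{p,u},{p,q,s},{p,s,u}}
  V12={{u,v},{q,u,v}} V13={{s,v}} V14={{q,v},{q,u,v}} V23={{p,u},{s,u},{p,s,u}} V24={{t},{p,u},{q,u},{r,u},{p,s,u},{q,r,u},{q,u,v}} V25={{p,u},{p,s,u}} V34={{p},{p,q},{p,s},{p,u},{q,s},{r,s},{p,q,s},{p,s,u}} V35={{p},{p,q},{p,s},{p,u},{p,q,s},{p,s,u}} V45={{p},{p,q},{p,s},{p,u},{p,q,s},{p,s,u}}
  V124={{q,u,v}} V234={{p,u},{p,s,u}} V235={{p,u},{p,s,u}} V245={{p,u},{p,s,u}} V345={{p},{p,q},{p,s},{p,u},{p,q,s},{p,s,u}}
  V2345={{p,u},{p,s,u}}
C dims 5,9,5,1; δ0: rk 4, SNF 1^4; δ1: rk 4, SNF 1^4; δ2: rk 1, SNF 1^1
degree 0: 5−4−0 = 1 → Ȟ^0 ≅ Z
degree 1: 9−4−4 = 1 → Ȟ^1 ≅ Z
degree 2: 5−1−4 = 0 → Ȟ^2 ≅ 0

Ȟ^0(U;F) ≅ Z,  Ȟ^1(U;F) ≅ Z,  Ȟ^2(U;F) ≅ 0


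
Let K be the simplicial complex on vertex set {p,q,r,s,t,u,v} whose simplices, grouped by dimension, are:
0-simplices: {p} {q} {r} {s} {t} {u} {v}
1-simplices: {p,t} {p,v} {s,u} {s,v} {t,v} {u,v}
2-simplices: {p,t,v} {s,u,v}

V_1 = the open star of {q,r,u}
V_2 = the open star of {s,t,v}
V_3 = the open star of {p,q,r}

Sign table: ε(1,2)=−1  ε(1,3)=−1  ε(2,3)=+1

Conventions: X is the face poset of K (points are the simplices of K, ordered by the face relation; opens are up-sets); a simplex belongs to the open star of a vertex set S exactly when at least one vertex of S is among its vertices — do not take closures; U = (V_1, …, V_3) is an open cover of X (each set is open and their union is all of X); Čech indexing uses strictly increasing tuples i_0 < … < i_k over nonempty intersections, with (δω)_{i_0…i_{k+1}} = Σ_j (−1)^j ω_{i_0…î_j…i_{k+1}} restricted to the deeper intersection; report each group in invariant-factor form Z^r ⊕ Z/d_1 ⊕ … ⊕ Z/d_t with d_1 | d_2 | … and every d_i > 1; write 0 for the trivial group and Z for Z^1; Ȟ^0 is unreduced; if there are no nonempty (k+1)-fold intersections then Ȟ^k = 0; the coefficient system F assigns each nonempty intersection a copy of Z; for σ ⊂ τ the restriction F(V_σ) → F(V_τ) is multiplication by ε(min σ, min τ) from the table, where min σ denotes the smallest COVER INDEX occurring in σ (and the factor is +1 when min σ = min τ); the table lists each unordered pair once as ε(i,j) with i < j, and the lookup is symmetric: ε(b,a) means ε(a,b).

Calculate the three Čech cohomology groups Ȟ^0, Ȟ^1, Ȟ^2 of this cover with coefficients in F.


Ȟ^0 = Z,  Ȟ^1 = Z,  Ȟ^2 = 0

nonempty intersections:
  V1={{q},{r},{u},{s,u},{u,v},{s,u,v}} V2={{s},{t},{v},{p,t},{p,v},{s,u},{s,v},{t,v},{u,v},{p,t,v},{s,u,v}} V3={{p},{q},{r},{p,t},{p,v},{p,t,v}}
  V12={{s,u},{u,v},{s,u,v}} V13={{q},{r}} V23={{p,t},{p,v},{p,t,v}}
C dims 3,3; δ0: rk 2, SNF 1^2
Ȟ^0: (3−2)−0=1 ⇒ Z
Ȟ^1: (3−0)−2=1 ⇒ Z
Ȟ^2: (0−0)−0=0 ⇒ 0


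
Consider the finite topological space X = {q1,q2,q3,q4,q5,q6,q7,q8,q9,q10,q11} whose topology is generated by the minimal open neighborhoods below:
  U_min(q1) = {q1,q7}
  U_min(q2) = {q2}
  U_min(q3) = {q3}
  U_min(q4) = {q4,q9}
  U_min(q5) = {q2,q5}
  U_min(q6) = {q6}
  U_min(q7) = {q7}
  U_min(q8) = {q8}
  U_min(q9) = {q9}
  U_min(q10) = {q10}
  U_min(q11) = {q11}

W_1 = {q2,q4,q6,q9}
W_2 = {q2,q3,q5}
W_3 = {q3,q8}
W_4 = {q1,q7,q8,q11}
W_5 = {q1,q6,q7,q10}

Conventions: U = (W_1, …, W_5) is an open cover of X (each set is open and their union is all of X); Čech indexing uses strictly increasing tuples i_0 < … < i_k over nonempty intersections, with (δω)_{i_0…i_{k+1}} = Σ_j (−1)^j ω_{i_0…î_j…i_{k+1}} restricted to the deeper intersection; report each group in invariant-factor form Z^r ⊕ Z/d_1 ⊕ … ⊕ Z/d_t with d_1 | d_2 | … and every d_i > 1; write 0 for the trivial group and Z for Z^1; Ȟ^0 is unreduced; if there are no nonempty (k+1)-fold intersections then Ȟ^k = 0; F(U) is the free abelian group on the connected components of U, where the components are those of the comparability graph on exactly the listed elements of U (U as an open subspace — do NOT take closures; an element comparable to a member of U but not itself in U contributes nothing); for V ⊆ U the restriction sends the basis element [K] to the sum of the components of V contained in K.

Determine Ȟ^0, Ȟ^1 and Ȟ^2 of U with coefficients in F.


nerve of the cover:
  W12={q2} W15={q6} W23={q3} W34={q8} W45={q1,q7}
components per intersection:
  W1: {q2} {q4,q9} {q6}
  W2: {q2,q5} {q3}
  W3: {q3} {q8}
  W4: {q1,q7} {q8} {q11}
  W5: {q1,q7} {q6} {q10}
  W12: {q2}
  W15: {q6}
  W23: {q3}
  W34: {q8}
  W45: {q1,q7}
C dims 13,5; δ0: rk 5, SNF 1^5
Ȟ^0 = (13 − 5) − 0 = 8, so Ȟ^0 ≅ Z^8
Ȟ^1 = (5 − 0) − 5 = 0, so Ȟ^1 ≅ 0
Ȟ^2 = (0 − 0) − 0 = 0, so Ȟ^2 ≅ 0

Ȟ^0 = Z^8,  Ȟ^1 = 0,  Ȟ^2 = 0


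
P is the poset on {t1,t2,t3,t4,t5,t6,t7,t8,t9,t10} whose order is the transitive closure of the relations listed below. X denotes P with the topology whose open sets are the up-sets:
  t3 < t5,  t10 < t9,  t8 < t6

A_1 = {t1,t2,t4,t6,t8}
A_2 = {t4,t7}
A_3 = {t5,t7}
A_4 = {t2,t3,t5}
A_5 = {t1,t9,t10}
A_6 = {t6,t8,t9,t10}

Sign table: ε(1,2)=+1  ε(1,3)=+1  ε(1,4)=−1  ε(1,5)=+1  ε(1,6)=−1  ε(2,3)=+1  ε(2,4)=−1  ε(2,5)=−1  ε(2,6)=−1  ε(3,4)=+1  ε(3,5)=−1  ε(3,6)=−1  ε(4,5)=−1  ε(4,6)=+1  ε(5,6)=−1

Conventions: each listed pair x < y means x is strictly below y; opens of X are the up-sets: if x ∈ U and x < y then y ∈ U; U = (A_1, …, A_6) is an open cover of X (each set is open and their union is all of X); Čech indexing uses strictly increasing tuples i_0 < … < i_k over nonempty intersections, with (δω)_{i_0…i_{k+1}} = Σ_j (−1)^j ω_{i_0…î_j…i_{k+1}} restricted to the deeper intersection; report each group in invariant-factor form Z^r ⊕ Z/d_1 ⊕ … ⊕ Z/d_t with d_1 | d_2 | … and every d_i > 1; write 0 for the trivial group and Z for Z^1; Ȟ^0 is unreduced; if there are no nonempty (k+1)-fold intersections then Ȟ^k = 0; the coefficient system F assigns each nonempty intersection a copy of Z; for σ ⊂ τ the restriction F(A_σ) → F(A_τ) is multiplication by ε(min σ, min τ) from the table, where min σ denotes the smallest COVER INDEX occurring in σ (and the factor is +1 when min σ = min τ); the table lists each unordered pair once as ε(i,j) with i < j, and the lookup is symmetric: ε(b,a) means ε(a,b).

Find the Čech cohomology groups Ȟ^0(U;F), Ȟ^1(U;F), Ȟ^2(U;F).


Ȟ^0(U;F) ≅ 0, Ȟ^1(U;F) ≅ Z ⊕ Z/2, Ȟ^2(U;F) ≅ 0

nerve of the cover:
  A12={t4} A14={t2} A15={t1} A16={t6,t8} A23={t7} A34={t5} A56={t9,t10}
C dims 6,7; δ0: rk 6, SNF 1^5·2
Ȟ^0 = (6 − 6) − 0 = 0, so Ȟ^0 ≅ 0
Ȟ^1 = (7 − 0) − 6 = 1 plus torsion [2], so Ȟ^1 ≅ Z ⊕ Z/2
Ȟ^2 = (0 − 0) − 0 = 0, so Ȟ^2 ≅ 0


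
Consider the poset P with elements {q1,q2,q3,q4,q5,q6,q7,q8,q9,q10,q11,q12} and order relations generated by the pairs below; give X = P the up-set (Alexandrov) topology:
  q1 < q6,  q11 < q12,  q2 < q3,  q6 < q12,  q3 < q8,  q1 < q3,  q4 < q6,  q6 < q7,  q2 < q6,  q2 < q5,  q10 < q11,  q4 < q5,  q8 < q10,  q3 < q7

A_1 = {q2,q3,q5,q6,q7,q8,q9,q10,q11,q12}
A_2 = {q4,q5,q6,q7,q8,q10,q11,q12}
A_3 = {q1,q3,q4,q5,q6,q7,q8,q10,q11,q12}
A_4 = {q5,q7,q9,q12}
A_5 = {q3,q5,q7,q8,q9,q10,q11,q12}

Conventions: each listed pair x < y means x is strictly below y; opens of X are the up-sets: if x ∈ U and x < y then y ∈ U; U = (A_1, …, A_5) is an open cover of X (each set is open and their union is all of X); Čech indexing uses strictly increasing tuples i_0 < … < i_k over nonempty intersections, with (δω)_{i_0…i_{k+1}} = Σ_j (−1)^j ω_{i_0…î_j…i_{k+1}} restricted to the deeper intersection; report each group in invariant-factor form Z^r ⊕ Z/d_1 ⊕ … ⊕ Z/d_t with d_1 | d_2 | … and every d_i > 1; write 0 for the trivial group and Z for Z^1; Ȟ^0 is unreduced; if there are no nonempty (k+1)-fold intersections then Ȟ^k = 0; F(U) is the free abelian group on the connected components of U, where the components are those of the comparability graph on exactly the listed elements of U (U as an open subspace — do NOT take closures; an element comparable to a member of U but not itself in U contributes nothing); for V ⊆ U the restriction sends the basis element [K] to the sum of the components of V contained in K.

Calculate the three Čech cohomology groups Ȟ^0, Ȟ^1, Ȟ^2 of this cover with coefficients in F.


Ȟ^0(U;F) ≅ Z^2; Ȟ^1(U;F) ≅ Z; Ȟ^2(U;F) ≅ 0

intersection data:
  A12={q5,q6,q7,q8,q10,q11,q12} A13={q3,q5,q6,q7,q8,q10,q11,q12} A14={q5,q7,q9,q12} A15={q3,q5,q7,q8,q9,q10,q11,q12} A23={q4,q5,q6,q7,q8,q10,q11,q12} A24={q5,q7,q12} A25={q5,q7,q8,q10,q11,q12} A34={q5,q7,q12} A35={q3,q5,q7,q8,q10,q11,q12} A45={q5,q7,q9,q12}
  A123={q5,q6,q7,q8,q10,q11,q12} A124={q5,q7,q12} A125={q5,q7,q8,q10,q11,q12} A134={q5,q7,q12} A135={q3,q5,q7,q8,q10,q11,q12} A145={q5,q7,q9,q12} A234={q5,q7,q12} A235={q5,q7,q8,q10,q11,q12} A245={q5,q7,q12} A345={q5,q7,q12}
  A1234={q5,q7,q12} A1235={q5,q7,q8,q10,q11,q12} A1245={q5,q7,q12} A1345={q5,q7,q12} A2345={q5,q7,q12}
  A12345={q5,q7,q12}
components per intersection:
  A1: {q2,q3,q5,q6,q7,q8,q10,q11,q12} {q9}
  A2: {q4,q5,q6,q7,q8,q10,q11,q12}
  A3: {q1,q3,q4,q5,q6,q7,q8,q10,q11,q12}
  A4: {q5} {q7} {q9} {q12}
  A5: {q3,q7,q8,q10,q11,q12} {q5} {q9}
  A12: {q5} {q6,q7,q8,q10,q11,q12}
  A13: {q3,q6,q7,q8,q10,q11,q12} {q5}
  A14: {q5} {q7} {q9} {q12}
  A15: {q3,q7,q8,q10,q11,q12} {q5} {q9}
  A23: {q4,q5,q6,q7,q8,q10,q11,q12}
  A24: {q5} {q7} {q12}
  A25: {q5} {q7} {q8,q10,q11,q12}
  A34: {q5} {q7} {q12}
  A35: {q3,q7,q8,q10,q11,q12} {q5}
  A45: {q5} {q7} {q9} {q12}
  A123: {q5} {q6,q7,q8,q10,q11,q12}
  A124: {q5} {q7} {q12}
  A125: {q5} {q7} {q8,q10,q11,q12}
  A134: {q5} {q7} {q12}
  A135: {q3,q7,q8,q10,q11,q12} {q5}
  A145: {q5} {q7} {q9} {q12}
  A234: {q5} {q7} {q12}
  A235: {q5} {q7} {q8,q10,q11,q12}
  A245: {q5} {q7} {q12}
  A345: {q5} {q7} {q12}
  A1234: {q5} {q7} {q12}
  A1235: {q5} {q7} {q8,q10,q11,q12}
  A1245: {q5} {q7} {q12}
  A1345: {q5} {q7} {q12}
  A2345: {q5} {q7} {q12}
  A12345: {q5} {q7} {q12}
C dims 11,27,29,15; δ0: rk 9, SNF 1^9; δ1: rk 17, SNF 1^17; δ2: rk 12, SNF 1^12
Ȟ^0 = (11 − 9) − 0 = 2, so Ȟ^0 ≅ Z^2
Ȟ^1 = (27 − 17) − 9 = 1, so Ȟ^1 ≅ Z
Ȟ^2 = (29 − 12) − 17 = 0, so Ȟ^2 ≅ 0


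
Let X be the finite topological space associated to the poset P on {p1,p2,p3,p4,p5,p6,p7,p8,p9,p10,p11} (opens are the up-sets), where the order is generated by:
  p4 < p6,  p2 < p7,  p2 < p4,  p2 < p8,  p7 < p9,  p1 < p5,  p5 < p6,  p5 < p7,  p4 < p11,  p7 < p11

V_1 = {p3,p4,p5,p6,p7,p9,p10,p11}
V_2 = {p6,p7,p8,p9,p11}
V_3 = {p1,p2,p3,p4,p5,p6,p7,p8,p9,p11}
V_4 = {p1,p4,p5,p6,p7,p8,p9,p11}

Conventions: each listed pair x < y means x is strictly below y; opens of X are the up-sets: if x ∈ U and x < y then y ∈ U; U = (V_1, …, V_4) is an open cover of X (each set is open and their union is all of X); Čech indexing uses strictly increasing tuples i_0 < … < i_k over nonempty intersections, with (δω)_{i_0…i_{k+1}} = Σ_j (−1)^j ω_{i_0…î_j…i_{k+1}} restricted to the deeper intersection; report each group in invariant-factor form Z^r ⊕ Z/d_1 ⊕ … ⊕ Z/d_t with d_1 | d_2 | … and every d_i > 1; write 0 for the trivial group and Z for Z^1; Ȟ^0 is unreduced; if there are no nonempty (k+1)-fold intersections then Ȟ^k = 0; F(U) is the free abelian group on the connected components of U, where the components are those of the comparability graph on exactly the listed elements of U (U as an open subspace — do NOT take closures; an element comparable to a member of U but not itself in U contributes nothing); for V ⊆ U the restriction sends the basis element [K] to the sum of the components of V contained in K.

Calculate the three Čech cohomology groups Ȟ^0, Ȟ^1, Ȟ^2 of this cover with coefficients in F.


nerve simplices:
  V12={p6,p7,p9,p11} V13={p3,p4,p5,p6,p7,p9,p11} V14={p4,p5,p6,p7,p9,p11} V23={p6,p7,p8,p9,p11} V24={p6,p7,p8,p9,p11} V34={p1,p4,p5,p6,p7,p8,p9,p11}
  V123={p6,p7,p9,p11} V124={p6,p7,p9,p11} V134={p4,p5,p6,p7,p9,p11} V234={p6,p7,p8,p9,p11}
  V1234={p6,p7,p9,p11}
components per intersection:
  V1: {p3} {p4,p5,p6,p7,p9,p11} {p10}
  V2: {p6} {p7,p9,p11} {p8}
  V3: {p1,p2,p4,p5,p6,p7,p8,p9,p11} {p3}
  V4: {p1,p4,p5,p6,p7,p9,p11} {p8}
  V12: {p6} {p7,p9,p11}
  V13: {p3} {p4,p5,p6,p7,p9,p11}
  V14: {p4,p5,p6,p7,p9,p11}
  V23: {p6} {p7,p9,p11} {p8}
  V24: {p6} {p7,p9,p11} {p8}
  V34: {p1,p4,p5,p6,p7,p9,p11} {p8}
  V123: {p6} {p7,p9,p11}
  V124: {p6} {p7,p9,p11}
  V134: {p4,p5,p6,p7,p9,p11}
  V234: {p6} {p7,p9,p11} {p8}
  V1234: {p6} {p7,p9,p11}
C dims 10,13,8,2; δ0: rk 7, SNF 1^7; δ1: rk 6, SNF 1^6; δ2: rk 2, SNF 1^2
degree 0: 10−7−0 = 3 → Ȟ^0 ≅ Z^3
degree 1: 13−6−7 = 0 → Ȟ^1 ≅ 0
degree 2: 8−2−6 = 0 → Ȟ^2 ≅ 0

Ȟ^0(U;F) ≅ Z^3, Ȟ^1(U;F) ≅ 0, Ȟ^2(U;F) ≅ 0


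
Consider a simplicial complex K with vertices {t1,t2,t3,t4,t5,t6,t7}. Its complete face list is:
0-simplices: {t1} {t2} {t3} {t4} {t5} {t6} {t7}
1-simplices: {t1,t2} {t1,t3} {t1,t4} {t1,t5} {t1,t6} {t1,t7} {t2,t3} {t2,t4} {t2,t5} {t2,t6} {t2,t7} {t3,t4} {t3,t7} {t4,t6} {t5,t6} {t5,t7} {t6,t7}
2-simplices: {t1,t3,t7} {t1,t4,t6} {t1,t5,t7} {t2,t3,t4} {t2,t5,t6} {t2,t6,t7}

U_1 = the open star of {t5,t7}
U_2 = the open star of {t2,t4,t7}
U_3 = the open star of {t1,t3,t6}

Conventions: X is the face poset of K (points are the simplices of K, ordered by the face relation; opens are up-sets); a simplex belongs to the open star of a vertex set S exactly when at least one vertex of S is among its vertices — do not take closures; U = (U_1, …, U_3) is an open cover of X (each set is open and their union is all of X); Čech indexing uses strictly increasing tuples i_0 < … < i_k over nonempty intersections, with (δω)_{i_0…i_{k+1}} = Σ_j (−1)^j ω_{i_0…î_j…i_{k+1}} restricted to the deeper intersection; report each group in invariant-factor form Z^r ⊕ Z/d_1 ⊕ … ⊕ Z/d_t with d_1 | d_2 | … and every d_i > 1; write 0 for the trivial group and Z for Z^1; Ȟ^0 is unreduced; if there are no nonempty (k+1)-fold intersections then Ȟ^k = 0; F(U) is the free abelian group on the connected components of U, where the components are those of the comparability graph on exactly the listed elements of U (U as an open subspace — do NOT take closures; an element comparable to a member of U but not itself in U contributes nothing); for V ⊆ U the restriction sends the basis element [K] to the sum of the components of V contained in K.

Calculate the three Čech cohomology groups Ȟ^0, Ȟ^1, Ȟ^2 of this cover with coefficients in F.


nerve of the cover:
  U1={{t5},{t7},{t1,t5},{t1,t7},{t2,t5},{t2,t7},{t3,t7},{t5,t6},{t5,t7},{t6,t7},{t1,t3,t7},{t1,t5,t7},{t2,t5,t6},{t2,t6,t7}} U2={{t2},{t4},{t7},{t1,t2},{t1,t4},{t1,t7},{t2,t3},{t2,t4},{t2,t5},{t2,t6},{t2,t7},{t3,t4},{t3,t7},{t4,t6},{t5,t7},{t6,t7},{t1,t3,t7},{t1,t4,t6},{t1,t5,t7},{t2,t3,t4},{t2,t5,t6},{t2,t6,t7}} U3={{t1},{t3},{t6},{t1,t2},{t1,t3},{t1,t4},{t1,t5},{t1,t6},{t1,t7},{t2,t3},{t2,t6},{t3,t4},{t3,t7},{t4,t6},{t5,t6},{t6,t7},{t1,t3,t7},{t1,t4,t6},{t1,t5,t7},{t2,t3,t4},{t2,t5,t6},{t2,t6,t7}}
  U12={{t7},{t1,t7},{t2,t5},{t2,t7},{t3,t7},{t5,t7},{t6,t7},{t1,t3,t7},{t1,t5,t7},{t2,t5,t6},{t2,t6,t7}} U13={{t1,t5},{t1,t7},{t3,t7},{t5,t6},{t6,t7},{t1,t3,t7},{t1,t5,t7},{t2,t5,t6},{t2,t6,t7}} U23={{t1,t2},{t1,t4},{t1,t7},{t2,t3},{t2,t6},{t3,t4},{t3,t7},{t4,t6},{t6,t7},{t1,t3,t7},{t1,t4,t6},{t1,t5,t7},{t2,t3,t4},{t2,t5,t6},{t2,t6,t7}}
  U123={{t1,t7},{t3,t7},{t6,t7},{t1,t3,t7},{t1,t5,t7},{t2,t5,t6},{t2,t6,t7}}
components per intersection:
  U1: {{t5},{t7},{t1,t5},{t1,t7},{t2,t5},{t2,t7},{t3,t7},{t5,t6},{t5,t7},{t6,t7},{t1,t3,t7},{t1,t5,t7},{t2,t5,t6},{t2,t6,t7}}
  U2: {{t2},{t4},{t7},{t1,t2},{t1,t4},{t1,t7},{t2,t3},{t2,t4},{t2,t5},{t2,t6},{t2,t7},{t3,t4},{t3,t7},{t4,t6},{t5,t7},{t6,t7},{t1,t3,t7},{t1,t4,t6},{t1,t5,t7},{t2,t3,t4},{t2,t5,t6},{t2,t6,t7}}
  U3: {{t1},{t3},{t6},{t1,t2},{t1,t3},{t1,t4},{t1,t5},{t1,t6},{t1,t7},{t2,t3},{t2,t6},{t3,t4},{t3,t7},{t4,t6},{t5,t6},{t6,t7},{t1,t3,t7},{t1,t4,t6},{t1,t5,t7},{t2,t3,t4},{t2,t5,t6},{t2,t6,t7}}
  U12: {{t7},{t1,t7},{t2,t7},{t3,t7},{t5,t7},{t6,t7},{t1,t3,t7},{t1,t5,t7},{t2,t6,t7}} {{t2,t5},{t2,t5,t6}}
  U13: {{t1,t5},{t1,t7},{t3,t7},{t1,t3,t7},{t1,t5,t7}} {{t5,t6},{t2,t5,t6}} {{t6,t7},{t2,t6,t7}}
  U23: {{t1,t2}} {{t1,t4},{t4,t6},{t1,t4,t6}} {{t1,t7},{t3,t7},{t1,t3,t7},{t1,t5,t7}} {{t2,t3},{t3,t4},{t2,t3,t4}} {{t2,t6},{t6,t7},{t2,t5,t6},{t2,t6,t7}}
  U123: {{t1,t7},{t3,t7},{t1,t3,t7},{t1,t5,t7}} {{t6,t7},{t2,t6,t7}} {{t2,t5,t6}}
C dims 3,10,3; δ0: rk 2, SNF 1^2; δ1: rk 3, SNF 1^3
Ȟ^0 = (3 − 2) − 0 = 1, so Ȟ^0 ≅ Z
Ȟ^1 = (10 − 3) − 2 = 5, so Ȟ^1 ≅ Z^5
Ȟ^2 = (3 − 0) − 3 = 0, so Ȟ^2 ≅ 0

Ȟ^0 ≅ Z, Ȟ^1 ≅ Z^5, Ȟ^2 ≅ 0


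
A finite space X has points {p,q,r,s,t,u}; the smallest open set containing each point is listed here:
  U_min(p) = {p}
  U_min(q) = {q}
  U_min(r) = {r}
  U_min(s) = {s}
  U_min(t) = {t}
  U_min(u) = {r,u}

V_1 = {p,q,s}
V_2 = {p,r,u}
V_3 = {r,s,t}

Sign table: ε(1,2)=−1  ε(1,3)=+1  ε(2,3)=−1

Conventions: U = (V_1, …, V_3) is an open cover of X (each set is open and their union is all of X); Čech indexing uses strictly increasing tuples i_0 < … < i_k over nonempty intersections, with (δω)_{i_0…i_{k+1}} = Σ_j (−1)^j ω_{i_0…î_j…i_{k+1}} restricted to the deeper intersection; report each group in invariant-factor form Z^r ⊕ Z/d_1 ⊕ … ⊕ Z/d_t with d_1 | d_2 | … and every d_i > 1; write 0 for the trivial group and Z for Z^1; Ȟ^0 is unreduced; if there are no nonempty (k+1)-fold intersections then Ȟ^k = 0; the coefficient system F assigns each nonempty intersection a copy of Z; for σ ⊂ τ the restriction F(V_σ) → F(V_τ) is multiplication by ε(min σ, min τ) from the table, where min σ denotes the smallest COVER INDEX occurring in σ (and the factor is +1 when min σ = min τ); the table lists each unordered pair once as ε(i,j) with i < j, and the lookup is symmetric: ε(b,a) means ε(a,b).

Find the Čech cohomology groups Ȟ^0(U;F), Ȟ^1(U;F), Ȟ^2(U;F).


intersection data:
  V12={p} V13={s} V23={r}
C dims 3,3; δ0: rk 2, SNF 1^2
Ȟ^0 = (3 − 2) − 0 = 1, so Ȟ^0 ≅ Z
Ȟ^1 = (3 − 0) − 2 = 1, so Ȟ^1 ≅ Z
Ȟ^2 = (0 − 0) − 0 = 0, so Ȟ^2 ≅ 0

Ȟ^0 = Z, Ȟ^1 = Z and Ȟ^2 = 0
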